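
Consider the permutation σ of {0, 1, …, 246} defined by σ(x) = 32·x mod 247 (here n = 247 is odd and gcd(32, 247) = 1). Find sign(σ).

+1

Trace 193: π^k(193) = [193, 1, 32, 36, 164, 61, 223] for k=0..6.
π_32 has 9 disjoint cycles with lengths [36, 36, 36, 36, 36, 36, 18, 12, 1] on {0,…,246}.
sign(π) = (−1)^{n − #cycles} = (−1)^{247−9} = (−1)^238 = +1.
Zolotarev: (32|247) = +1, matching the cycle-count sign.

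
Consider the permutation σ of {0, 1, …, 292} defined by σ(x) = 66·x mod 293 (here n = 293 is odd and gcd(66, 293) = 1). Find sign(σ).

-1

Orbit of 26 under x↦66x: [26, 251, 158, 173, 284, 285, 58]… (length divides ord_293(66)).
π_66 has 2 disjoint cycles with lengths [292, 1] on {0,…,292}.
293 − 2 = 291 transpositions; sign(π) = (−1)^291 = -1.
Check: (66/293) = -1 by Zolotarev.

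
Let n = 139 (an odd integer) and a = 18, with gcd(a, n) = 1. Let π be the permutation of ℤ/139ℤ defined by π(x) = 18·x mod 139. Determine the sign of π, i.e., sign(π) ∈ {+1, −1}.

-1

Orbit of 51 under x↦18x: [51, 84, 122, 111, 52, 102, 29]… (length divides ord_139(18)).
Cycle lengths of π_18 on ℤ/139ℤ: [138, 1]; 2 cycles in total.
sign(π) = (−1)^{n − #cycles} = (−1)^{139−2} = (−1)^137 = -1.
Via Zolotarev, sign(π_{18}) = (18|139) = -1.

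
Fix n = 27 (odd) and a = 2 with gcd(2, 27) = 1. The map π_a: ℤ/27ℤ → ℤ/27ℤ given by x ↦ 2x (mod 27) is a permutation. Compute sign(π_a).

-1

Orbit of 1 under x↦2x: [1, 2, 4, 8, 16, 5, 10]… (length divides ord_27(2)).
π_2 has 4 disjoint cycles with lengths [18, 6, 2, 1] on {0,…,26}.
sign(π) = (−1)^{n − #cycles} = (−1)^{27−4} = (−1)^23 = -1.
The Jacobi symbol (2|27) = -1 (Zolotarev) agrees.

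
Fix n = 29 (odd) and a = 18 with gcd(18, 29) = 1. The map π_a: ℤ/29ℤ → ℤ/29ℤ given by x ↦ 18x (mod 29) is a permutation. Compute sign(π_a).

Orbit of 1 under x↦18x: [1, 18, 5, 3, 25, 15, 9]… (length divides ord_29(18)).
π_18 has 2 disjoint cycles with lengths [28, 1] on {0,…,28}.
Σ(ℓ_i−1) = 29−2 = 27; sign = (−1)^27 = -1.

-1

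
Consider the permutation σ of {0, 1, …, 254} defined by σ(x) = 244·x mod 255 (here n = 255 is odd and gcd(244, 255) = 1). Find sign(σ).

-1

Start at x=109: 109 → 76 → 184 → 16 → 79 → 151 → 124 → … (one orbit).
Cycle type of π: 16×15 + 2×6 + 1×3; total 24 cycles.
Σ(ℓ_i−1) = 255−24 = 231; sign = (−1)^231 = -1.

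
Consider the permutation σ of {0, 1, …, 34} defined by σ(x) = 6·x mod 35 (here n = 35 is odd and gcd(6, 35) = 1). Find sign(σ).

Start at x=1: 1 → 6 → 1 (one orbit).
Cycle lengths of π_6 on ℤ/35ℤ: [2, 2, 2, 2, 2, 2, 2, 2, 2, 2, 2, 2, 2, 2, 2, 1, 1, 1, 1, 1]; 20 cycles in total.
Σ(ℓ_i−1) = 35−20 = 15; sign = (−1)^15 = -1.
Check: (6/35) = -1 by Zolotarev.

-1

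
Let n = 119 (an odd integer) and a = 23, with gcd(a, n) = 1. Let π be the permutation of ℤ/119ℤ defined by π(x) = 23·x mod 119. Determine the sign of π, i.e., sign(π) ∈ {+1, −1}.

-1

Trace 116: π^k(116) = [116, 50, 79, 32, 22, 30, 95] for k=0..6.
π_23 has 6 disjoint cycles with lengths [48, 48, 16, 3, 3, 1] on {0,…,118}.
With 6 cycles on 119 points, sign = (−1)^{119−6} = -1.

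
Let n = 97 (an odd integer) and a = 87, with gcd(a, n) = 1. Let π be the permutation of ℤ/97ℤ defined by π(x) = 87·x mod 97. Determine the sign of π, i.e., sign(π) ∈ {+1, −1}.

Orbit of 27 under x↦87x: [27, 21, 81, 63, 49, 92, 50]… (length divides ord_97(87)).
2 cycles of lengths [96, 1].
sign(π) = (−1)^{n − #cycles} = (−1)^{97−2} = (−1)^95 = -1.

-1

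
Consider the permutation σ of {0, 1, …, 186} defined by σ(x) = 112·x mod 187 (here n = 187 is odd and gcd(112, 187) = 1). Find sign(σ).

Start at x=73: 73 → 135 → 160 → 155 → 156 → 81 → 96 → … (one orbit).
Decompose π into cycles: lengths [80, 80, 16, 10, 1] (5 cycles, including the fixed point 0).
5 cycles on 187: each ℓ→(−1)^(ℓ−1), product (−1)^182 = +1.
Zolotarev: (112|187) = +1, matching the cycle-count sign.

+1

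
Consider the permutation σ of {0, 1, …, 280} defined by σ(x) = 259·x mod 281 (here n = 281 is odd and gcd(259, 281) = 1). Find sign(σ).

-1

Start at x=183: 183 → 189 → 57 → 151 → 50 → 24 → 34 → … (one orbit).
2 cycles of lengths [280, 1].
2 cycles on 281: each ℓ→(−1)^(ℓ−1), product (−1)^279 = -1.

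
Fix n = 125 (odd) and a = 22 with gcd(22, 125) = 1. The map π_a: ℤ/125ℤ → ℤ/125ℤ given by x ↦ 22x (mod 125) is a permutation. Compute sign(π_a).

Start at x=69: 69 → 18 → 21 → 87 → 39 → 108 → 1 → … (one orbit).
The orbit structure of x ↦ 22x mod 125: 4 orbits of sizes [100, 20, 4, 1].
125 − 4 = 121 transpositions; sign(π) = (−1)^121 = -1.

-1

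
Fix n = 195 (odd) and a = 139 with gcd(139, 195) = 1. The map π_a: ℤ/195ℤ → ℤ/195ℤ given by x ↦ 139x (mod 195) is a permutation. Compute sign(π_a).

Trace 61: π^k(61) = [61, 94, 1, 139, 16, 79] for k=0..5.
π_139 has 45 disjoint cycles with lengths [6, 6, 6, 6, 6, 6, 6, 6, 6, 6, 6, 6, 6, 6, 6, 6, 6, 6, 6, 6, 6, 6, 6, 6, 3, 3, 3, 3, 3, 3, 3, 3, 3, 3, 3, 3, 2, 2, 2, 2, 2, 2, 1, 1, 1] on {0,…,194}.
n − c = 195 − 45 = 150; sign = (−1)^150 = +1.
(139|195)_J = +1 (Zolotarev's lemma cross-check).

+1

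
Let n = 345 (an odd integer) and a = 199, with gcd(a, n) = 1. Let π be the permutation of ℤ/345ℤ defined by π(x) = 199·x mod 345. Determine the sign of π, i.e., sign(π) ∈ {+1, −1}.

Orbit of 121 under x↦199x: [121, 274, 16, 79, 196, 19, 331]… (length divides ord_345(199)).
The orbit structure of x ↦ 199x mod 345: 24 orbits of sizes [22, 22, 22, 22, 22, 22, 22, 22, 22, 22, 22, 22, 22, 22, 22, 2, 2, 2, 2, 2, 2, 1, 1, 1].
sign(π) = (−1)^{n − #cycles} = (−1)^{345−24} = (−1)^321 = -1.
Check: (199/345) = -1 by Zolotarev.

-1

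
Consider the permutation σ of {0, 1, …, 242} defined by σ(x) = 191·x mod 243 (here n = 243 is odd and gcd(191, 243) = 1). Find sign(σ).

-1

Orbit of 110 under x↦191x: [110, 112, 8, 70, 5, 226, 155]… (length divides ord_243(191)).
Cycle type of π: 162 + 54 + 18 + 6 + 2 + 1; total 6 cycles.
6 cycles on 243: each ℓ→(−1)^(ℓ−1), product (−1)^237 = -1.
Zolotarev: (191|243) = -1, matching the cycle-count sign.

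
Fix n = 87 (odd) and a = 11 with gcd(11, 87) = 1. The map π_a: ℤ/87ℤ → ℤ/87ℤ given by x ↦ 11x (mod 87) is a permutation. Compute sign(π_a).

+1

Start at x=17: 17 → 13 → 56 → 7 → 77 → 64 → 8 → … (one orbit).
5 cycles of lengths [28, 28, 28, 2, 1].
With 5 cycles on 87 points, sign = (−1)^{87−5} = +1.
(11|87)_J = +1 (Zolotarev's lemma cross-check).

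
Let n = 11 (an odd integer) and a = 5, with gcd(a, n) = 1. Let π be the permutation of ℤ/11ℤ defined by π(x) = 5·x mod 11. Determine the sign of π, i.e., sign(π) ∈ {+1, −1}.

Start at x=9: 9 → 1 → 5 → 3 → 4 → 9 (one orbit).
Cycle type of π: 5×2 + 1; total 3 cycles.
With 3 cycles on 11 points, sign = (−1)^{11−3} = +1.
Zolotarev: (5|11) = +1, matching the cycle-count sign.

+1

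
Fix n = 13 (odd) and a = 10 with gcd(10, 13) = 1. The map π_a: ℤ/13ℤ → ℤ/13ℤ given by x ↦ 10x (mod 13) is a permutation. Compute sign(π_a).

+1

Start at x=4: 4 → 1 → 10 → 9 → 12 → 3 → 4 (one orbit).
π_10 has 3 disjoint cycles with lengths [6, 6, 1] on {0,…,12}.
13 − 3 = 10 transpositions; sign(π) = (−1)^10 = +1.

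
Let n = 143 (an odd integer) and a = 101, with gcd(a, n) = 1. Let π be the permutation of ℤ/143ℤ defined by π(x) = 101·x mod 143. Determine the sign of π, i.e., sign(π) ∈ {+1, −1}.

Trace 62: π^k(62) = [62, 113, 116, 133, 134, 92, 140] for k=0..6.
Cycle lengths of π_101 on ℤ/143ℤ: [30, 30, 30, 30, 10, 6, 6, 1]; 8 cycles in total.
With 8 cycles on 143 points, sign = (−1)^{143−8} = -1.
The Jacobi symbol (101|143) = -1 (Zolotarev) agrees.

-1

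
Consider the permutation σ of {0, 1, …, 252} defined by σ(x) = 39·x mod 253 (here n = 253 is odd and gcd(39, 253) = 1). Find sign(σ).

Start at x=236: 236 → 96 → 202 → 35 → 100 → 105 → 47 → … (one orbit).
π_39 has 6 disjoint cycles with lengths [110, 110, 11, 11, 10, 1] on {0,…,252}.
Σ(ℓ_i−1) = 253−6 = 247; sign = (−1)^247 = -1.

-1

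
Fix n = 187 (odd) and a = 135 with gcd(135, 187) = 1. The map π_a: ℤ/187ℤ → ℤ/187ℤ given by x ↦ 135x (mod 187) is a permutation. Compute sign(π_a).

Start at x=169: 169 → 1 → 135 → 86 → 16 → 103 → 67 → … (one orbit).
Cycle type of π: 10×16 + 5×2 + 2×8 + 1; total 27 cycles.
sign(π) = (−1)^{n − #cycles} = (−1)^{187−27} = (−1)^160 = +1.
The Jacobi symbol (135|187) = +1 (Zolotarev) agrees.

+1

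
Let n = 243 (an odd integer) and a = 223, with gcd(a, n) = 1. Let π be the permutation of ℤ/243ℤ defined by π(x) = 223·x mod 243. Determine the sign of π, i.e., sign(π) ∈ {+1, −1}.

+1

Start at x=34: 34 → 49 → 235 → 160 → 202 → 91 → 124 → … (one orbit).
Cycle lengths of π_223 on ℤ/243ℤ: [81, 81, 27, 27, 9, 9, 3, 3, 1, 1, 1]; 11 cycles in total.
243 − 11 = 232 transpositions; sign(π) = (−1)^232 = +1.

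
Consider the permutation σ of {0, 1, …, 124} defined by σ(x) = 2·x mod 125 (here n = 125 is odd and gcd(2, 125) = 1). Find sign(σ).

-1

Start at x=118: 118 → 111 → 97 → 69 → 13 → 26 → 52 → … (one orbit).
Decompose π into cycles: lengths [100, 20, 4, 1] (4 cycles, including the fixed point 0).
With 4 cycles on 125 points, sign = (−1)^{125−4} = -1.
(2|125)_J = -1 (Zolotarev's lemma cross-check).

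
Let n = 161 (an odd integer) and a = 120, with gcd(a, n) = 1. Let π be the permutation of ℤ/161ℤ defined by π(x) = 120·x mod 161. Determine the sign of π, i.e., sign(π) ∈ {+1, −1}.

Trace 155: π^k(155) = [155, 85, 57, 78, 22, 64, 113] for k=0..6.
Decompose π into cycles: lengths [22, 22, 22, 22, 22, 22, 22, 1, 1, 1, 1, 1, 1, 1] (14 cycles, including the fixed point 0).
Σ(ℓ_i−1) = 161−14 = 147; sign = (−1)^147 = -1.
Check: (120/161) = -1 by Zolotarev.

-1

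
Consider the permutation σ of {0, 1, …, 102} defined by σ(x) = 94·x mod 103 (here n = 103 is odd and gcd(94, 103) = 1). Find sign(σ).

Start at x=31: 31 → 30 → 39 → 61 → 69 → 100 → 27 → … (one orbit).
Decompose π into cycles: lengths [34, 34, 34, 1] (4 cycles, including the fixed point 0).
103 − 4 = 99 transpositions; sign(π) = (−1)^99 = -1.
(94|103)_J = -1 (Zolotarev's lemma cross-check).

-1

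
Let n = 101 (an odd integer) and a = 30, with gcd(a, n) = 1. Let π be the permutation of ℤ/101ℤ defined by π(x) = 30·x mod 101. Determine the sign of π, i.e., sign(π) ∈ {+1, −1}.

Start at x=82: 82 → 36 → 70 → 80 → 77 → 88 → 14 → … (one orbit).
The orbit structure of x ↦ 30x mod 101: 3 orbits of sizes [50, 50, 1].
With 3 cycles on 101 points, sign = (−1)^{101−3} = +1.
(30|101)_J = +1 (Zolotarev's lemma cross-check).

+1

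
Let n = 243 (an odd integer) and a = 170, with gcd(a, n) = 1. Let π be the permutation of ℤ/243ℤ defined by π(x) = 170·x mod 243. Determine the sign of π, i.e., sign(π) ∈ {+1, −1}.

-1

Orbit of 163 under x↦170x: [163, 8, 145, 107, 208, 125, 109]… (length divides ord_243(170)).
π_170 has 14 disjoint cycles with lengths [54, 54, 54, 18, 18, 18, 6, 6, 6, 2, 2, 2, 2, 1] on {0,…,242}.
Σ(ℓ_i−1) = 243−14 = 229; sign = (−1)^229 = -1.
Via Zolotarev, sign(π_{170}) = (170|243) = -1.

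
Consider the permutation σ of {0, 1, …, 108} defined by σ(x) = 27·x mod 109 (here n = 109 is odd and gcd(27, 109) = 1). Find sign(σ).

Orbit of 27 under x↦27x: [27, 75, 63, 66, 38, 45, 16]… (length divides ord_109(27)).
Cycle lengths of π_27 on ℤ/109ℤ: [9, 9, 9, 9, 9, 9, 9, 9, 9, 9, 9, 9, 1]; 13 cycles in total.
Σ(ℓ_i−1) = 109−13 = 96; sign = (−1)^96 = +1.

+1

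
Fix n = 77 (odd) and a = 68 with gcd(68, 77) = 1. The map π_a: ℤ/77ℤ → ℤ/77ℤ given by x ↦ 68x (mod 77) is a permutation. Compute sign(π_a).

Orbit of 58 under x↦68x: [58, 17, 1, 68, 4, 41, 16]… (length divides ord_77(68)).
The orbit structure of x ↦ 68x mod 77: 5 orbits of sizes [30, 30, 10, 6, 1].
77 − 5 = 72 transpositions; sign(π) = (−1)^72 = +1.
Zolotarev: (68|77) = +1, matching the cycle-count sign.

+1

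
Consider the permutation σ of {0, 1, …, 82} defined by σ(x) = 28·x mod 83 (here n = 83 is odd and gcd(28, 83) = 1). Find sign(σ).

+1

Start at x=48: 48 → 16 → 33 → 11 → 59 → 75 → 25 → … (one orbit).
Cycle lengths of π_28 on ℤ/83ℤ: [41, 41, 1]; 3 cycles in total.
3 cycles on 83: each ℓ→(−1)^(ℓ−1), product (−1)^80 = +1.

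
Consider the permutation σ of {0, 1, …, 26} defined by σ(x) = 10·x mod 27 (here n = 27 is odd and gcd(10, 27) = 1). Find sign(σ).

+1

Trace 19: π^k(19) = [19, 1, 10] for k=0..2.
The orbit structure of x ↦ 10x mod 27: 15 orbits of sizes [3, 3, 3, 3, 3, 3, 1, 1, 1, 1, 1, 1, 1, 1, 1].
sign(π) = (−1)^{n − #cycles} = (−1)^{27−15} = (−1)^12 = +1.
The Jacobi symbol (10|27) = +1 (Zolotarev) agrees.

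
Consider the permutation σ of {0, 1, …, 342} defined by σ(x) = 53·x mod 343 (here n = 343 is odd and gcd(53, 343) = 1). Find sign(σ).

Trace 296: π^k(296) = [296, 253, 32, 324, 22, 137, 58] for k=0..6.
Cycle type of π: 147×2 + 21×2 + 3×2 + 1; total 7 cycles.
Σ(ℓ_i−1) = 343−7 = 336; sign = (−1)^336 = +1.

+1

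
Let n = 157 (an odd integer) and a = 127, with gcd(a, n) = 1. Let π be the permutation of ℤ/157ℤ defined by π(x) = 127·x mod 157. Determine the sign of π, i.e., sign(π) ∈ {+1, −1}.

+1

Orbit of 52 under x↦127x: [52, 10, 14, 51, 40, 56, 47]… (length divides ord_157(127)).
π_127 has 3 disjoint cycles with lengths [78, 78, 1] on {0,…,156}.
Σ(ℓ_i−1) = 157−3 = 154; sign = (−1)^154 = +1.
Zolotarev: (127|157) = +1, matching the cycle-count sign.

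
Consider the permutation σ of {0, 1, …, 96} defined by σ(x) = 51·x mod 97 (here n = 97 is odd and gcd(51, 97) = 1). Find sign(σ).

Orbit of 89 under x↦51x: [89, 77, 47, 69, 27, 19, 96]… (length divides ord_97(51)).
Decompose π into cycles: lengths [32, 32, 32, 1] (4 cycles, including the fixed point 0).
sign(π) = (−1)^{n − #cycles} = (−1)^{97−4} = (−1)^93 = -1.
(51|97)_J = -1 (Zolotarev's lemma cross-check).

-1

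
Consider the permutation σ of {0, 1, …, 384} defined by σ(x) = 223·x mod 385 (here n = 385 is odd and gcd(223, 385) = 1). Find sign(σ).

Start at x=258: 258 → 169 → 342 → 36 → 328 → 379 → 202 → … (one orbit).
Decompose π into cycles: lengths [20, 20, 20, 20, 20, 20, 20, 20, 20, 20, 20, 20, 20, 20, 10, 10, 10, 10, 10, 10, 5, 5, 4, 4, 4, 4, 4, 4, 4, 2, 2, 2, 1] (33 cycles, including the fixed point 0).
With 33 cycles on 385 points, sign = (−1)^{385−33} = +1.
The Jacobi symbol (223|385) = +1 (Zolotarev) agrees.

+1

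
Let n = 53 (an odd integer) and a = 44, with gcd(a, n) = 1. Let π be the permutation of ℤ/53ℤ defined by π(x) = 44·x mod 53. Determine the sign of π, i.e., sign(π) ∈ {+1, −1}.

+1

Orbit of 24 under x↦44x: [24, 49, 36, 47, 1, 44, 28]… (length divides ord_53(44)).
Cycle type of π: 13×4 + 1; total 5 cycles.
5 cycles on 53: each ℓ→(−1)^(ℓ−1), product (−1)^48 = +1.
(44|53)_J = +1 (Zolotarev's lemma cross-check).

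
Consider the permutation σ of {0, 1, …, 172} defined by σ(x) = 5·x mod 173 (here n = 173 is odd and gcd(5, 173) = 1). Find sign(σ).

Orbit of 95 under x↦5x: [95, 129, 126, 111, 36, 7, 35]… (length divides ord_173(5)).
2 cycles of lengths [172, 1].
sign(π) = (−1)^{n − #cycles} = (−1)^{173−2} = (−1)^171 = -1.
Zolotarev: (5|173) = -1, matching the cycle-count sign.

-1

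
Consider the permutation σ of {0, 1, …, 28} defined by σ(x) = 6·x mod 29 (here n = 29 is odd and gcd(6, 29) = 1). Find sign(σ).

+1

Start at x=23: 23 → 22 → 16 → 9 → 25 → 5 → 1 → … (one orbit).
Cycle lengths of π_6 on ℤ/29ℤ: [14, 14, 1]; 3 cycles in total.
n − c = 29 − 3 = 26; sign = (−1)^26 = +1.
Zolotarev: (6|29) = +1, matching the cycle-count sign.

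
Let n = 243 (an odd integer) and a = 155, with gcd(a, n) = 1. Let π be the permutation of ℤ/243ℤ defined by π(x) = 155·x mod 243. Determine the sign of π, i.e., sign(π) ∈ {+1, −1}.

-1

Trace 215: π^k(215) = [215, 34, 167, 127, 2, 67, 179] for k=0..6.
6 cycles of lengths [162, 54, 18, 6, 2, 1].
sign(π) = (−1)^{n − #cycles} = (−1)^{243−6} = (−1)^237 = -1.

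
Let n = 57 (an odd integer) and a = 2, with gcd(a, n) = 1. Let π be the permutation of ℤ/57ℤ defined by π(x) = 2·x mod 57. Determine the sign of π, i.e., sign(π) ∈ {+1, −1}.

Start at x=43: 43 → 29 → 1 → 2 → 4 → 8 → 16 → … (one orbit).
The orbit structure of x ↦ 2x mod 57: 5 orbits of sizes [18, 18, 18, 2, 1].
5 cycles on 57: each ℓ→(−1)^(ℓ−1), product (−1)^52 = +1.

+1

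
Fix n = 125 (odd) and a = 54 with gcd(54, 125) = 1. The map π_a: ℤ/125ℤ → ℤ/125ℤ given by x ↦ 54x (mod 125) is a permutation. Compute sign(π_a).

+1

Trace 56: π^k(56) = [56, 24, 46, 109, 11, 94, 76] for k=0..6.
Decompose π into cycles: lengths [50, 50, 10, 10, 2, 2, 1] (7 cycles, including the fixed point 0).
n − c = 125 − 7 = 118; sign = (−1)^118 = +1.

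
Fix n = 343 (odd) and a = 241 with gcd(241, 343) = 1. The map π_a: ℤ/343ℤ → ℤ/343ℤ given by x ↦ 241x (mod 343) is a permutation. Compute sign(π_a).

Start at x=2: 2 → 139 → 228 → 68 → 267 → 206 → 254 → … (one orbit).
The orbit structure of x ↦ 241x mod 343: 4 orbits of sizes [294, 42, 6, 1].
With 4 cycles on 343 points, sign = (−1)^{343−4} = -1.

-1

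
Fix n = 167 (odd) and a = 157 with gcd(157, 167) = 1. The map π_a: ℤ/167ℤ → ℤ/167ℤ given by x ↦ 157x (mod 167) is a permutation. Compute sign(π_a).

+1

Orbit of 47 under x↦157x: [47, 31, 24, 94, 62, 48, 21]… (length divides ord_167(157)).
Cycle type of π: 83×2 + 1; total 3 cycles.
n − c = 167 − 3 = 164; sign = (−1)^164 = +1.
Zolotarev: (157|167) = +1, matching the cycle-count sign.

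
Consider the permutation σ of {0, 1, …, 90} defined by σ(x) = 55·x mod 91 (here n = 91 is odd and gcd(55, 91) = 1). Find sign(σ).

Trace 1: π^k(1) = [1, 55, 22, 27, 29, 48] for k=0..5.
π_55 has 20 disjoint cycles with lengths [6, 6, 6, 6, 6, 6, 6, 6, 6, 6, 6, 6, 3, 3, 3, 3, 2, 2, 2, 1] on {0,…,90}.
With 20 cycles on 91 points, sign = (−1)^{91−20} = -1.
The Jacobi symbol (55|91) = -1 (Zolotarev) agrees.

-1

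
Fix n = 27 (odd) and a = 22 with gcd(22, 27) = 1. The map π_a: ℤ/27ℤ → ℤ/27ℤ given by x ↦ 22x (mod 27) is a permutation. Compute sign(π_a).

+1

Trace 13: π^k(13) = [13, 16, 1, 22, 25, 10, 4] for k=0..6.
7 cycles of lengths [9, 9, 3, 3, 1, 1, 1].
n − c = 27 − 7 = 20; sign = (−1)^20 = +1.
The Jacobi symbol (22|27) = +1 (Zolotarev) agrees.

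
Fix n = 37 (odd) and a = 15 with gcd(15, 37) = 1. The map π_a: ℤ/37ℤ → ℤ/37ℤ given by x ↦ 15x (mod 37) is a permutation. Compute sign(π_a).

-1

Orbit of 31 under x↦15x: [31, 21, 19, 26, 20, 4, 23]… (length divides ord_37(15)).
π_15 has 2 disjoint cycles with lengths [36, 1] on {0,…,36}.
With 2 cycles on 37 points, sign = (−1)^{37−2} = -1.
Zolotarev: (15|37) = -1, matching the cycle-count sign.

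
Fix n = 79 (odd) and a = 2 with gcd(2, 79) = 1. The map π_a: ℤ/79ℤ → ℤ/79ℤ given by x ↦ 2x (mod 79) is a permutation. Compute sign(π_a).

Orbit of 10 under x↦2x: [10, 20, 40, 1, 2, 4, 8]… (length divides ord_79(2)).
π_2 has 3 disjoint cycles with lengths [39, 39, 1] on {0,…,78}.
Σ(ℓ_i−1) = 79−3 = 76; sign = (−1)^76 = +1.

+1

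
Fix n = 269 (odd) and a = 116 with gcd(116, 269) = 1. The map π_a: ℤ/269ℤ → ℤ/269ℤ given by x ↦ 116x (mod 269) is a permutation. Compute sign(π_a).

-1

Orbit of 94 under x↦116x: [94, 144, 26, 57, 156, 73, 129]… (length divides ord_269(116)).
Decompose π into cycles: lengths [268, 1] (2 cycles, including the fixed point 0).
Σ(ℓ_i−1) = 269−2 = 267; sign = (−1)^267 = -1.
(116|269)_J = -1 (Zolotarev's lemma cross-check).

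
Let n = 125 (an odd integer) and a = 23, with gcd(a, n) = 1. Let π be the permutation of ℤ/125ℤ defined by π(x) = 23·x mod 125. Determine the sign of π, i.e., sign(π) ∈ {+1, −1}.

Orbit of 108 under x↦23x: [108, 109, 7, 36, 78, 44, 12]… (length divides ord_125(23)).
4 cycles of lengths [100, 20, 4, 1].
With 4 cycles on 125 points, sign = (−1)^{125−4} = -1.
Via Zolotarev, sign(π_{23}) = (23|125) = -1.

-1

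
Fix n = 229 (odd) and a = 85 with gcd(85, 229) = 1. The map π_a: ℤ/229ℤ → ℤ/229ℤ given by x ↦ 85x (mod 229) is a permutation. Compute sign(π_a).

+1

Orbit of 95 under x↦85x: [95, 60, 62, 3, 26, 149, 70]… (length divides ord_229(85)).
3 cycles of lengths [114, 114, 1].
3 cycles on 229: each ℓ→(−1)^(ℓ−1), product (−1)^226 = +1.
The Jacobi symbol (85|229) = +1 (Zolotarev) agrees.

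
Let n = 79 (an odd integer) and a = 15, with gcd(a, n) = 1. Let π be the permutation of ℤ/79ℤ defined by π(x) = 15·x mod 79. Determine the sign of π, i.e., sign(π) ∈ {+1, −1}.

Orbit of 38 under x↦15x: [38, 17, 18, 33, 21, 78, 64]… (length divides ord_79(15)).
Cycle type of π: 26×3 + 1; total 4 cycles.
sign(π) = (−1)^{n − #cycles} = (−1)^{79−4} = (−1)^75 = -1.

-1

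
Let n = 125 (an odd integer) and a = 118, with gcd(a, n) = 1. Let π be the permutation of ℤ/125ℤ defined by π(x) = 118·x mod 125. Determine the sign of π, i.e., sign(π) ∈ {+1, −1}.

-1

Trace 57: π^k(57) = [57, 101, 43, 74, 107, 1, 118] for k=0..6.
12 cycles of lengths [20, 20, 20, 20, 20, 4, 4, 4, 4, 4, 4, 1].
Σ(ℓ_i−1) = 125−12 = 113; sign = (−1)^113 = -1.
Check: (118/125) = -1 by Zolotarev.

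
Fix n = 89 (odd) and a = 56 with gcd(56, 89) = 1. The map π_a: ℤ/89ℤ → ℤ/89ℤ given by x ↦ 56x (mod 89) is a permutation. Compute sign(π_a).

-1

Start at x=57: 57 → 77 → 40 → 15 → 39 → 48 → 18 → … (one orbit).
2 cycles of lengths [88, 1].
89 − 2 = 87 transpositions; sign(π) = (−1)^87 = -1.
Zolotarev: (56|89) = -1, matching the cycle-count sign.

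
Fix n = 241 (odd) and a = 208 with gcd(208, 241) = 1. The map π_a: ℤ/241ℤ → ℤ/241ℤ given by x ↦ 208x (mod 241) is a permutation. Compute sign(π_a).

-1

Orbit of 235 under x↦208x: [235, 198, 214, 168, 240, 33, 116]… (length divides ord_241(208)).
The orbit structure of x ↦ 208x mod 241: 4 orbits of sizes [80, 80, 80, 1].
241 − 4 = 237 transpositions; sign(π) = (−1)^237 = -1.
Zolotarev: (208|241) = -1, matching the cycle-count sign.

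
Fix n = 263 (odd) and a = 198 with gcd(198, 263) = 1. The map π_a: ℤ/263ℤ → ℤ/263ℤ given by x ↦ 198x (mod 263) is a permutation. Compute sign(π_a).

Start at x=105: 105 → 13 → 207 → 221 → 100 → 75 → 122 → … (one orbit).
π_198 has 3 disjoint cycles with lengths [131, 131, 1] on {0,…,262}.
263 − 3 = 260 transpositions; sign(π) = (−1)^260 = +1.
Check: (198/263) = +1 by Zolotarev.

+1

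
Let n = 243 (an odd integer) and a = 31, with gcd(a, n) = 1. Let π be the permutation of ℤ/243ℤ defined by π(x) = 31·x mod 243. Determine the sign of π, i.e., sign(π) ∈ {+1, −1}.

+1

Start at x=202: 202 → 187 → 208 → 130 → 142 → 28 → 139 → … (one orbit).
Cycle type of π: 81×2 + 27×2 + 9×2 + 3×2 + 1×3; total 11 cycles.
With 11 cycles on 243 points, sign = (−1)^{243−11} = +1.
Check: (31/243) = +1 by Zolotarev.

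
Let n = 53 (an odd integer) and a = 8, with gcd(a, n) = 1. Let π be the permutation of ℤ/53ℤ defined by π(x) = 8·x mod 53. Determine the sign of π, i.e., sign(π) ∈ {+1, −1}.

Orbit of 13 under x↦8x: [13, 51, 37, 31, 36, 23, 25]… (length divides ord_53(8)).
Decompose π into cycles: lengths [52, 1] (2 cycles, including the fixed point 0).
53 − 2 = 51 transpositions; sign(π) = (−1)^51 = -1.

-1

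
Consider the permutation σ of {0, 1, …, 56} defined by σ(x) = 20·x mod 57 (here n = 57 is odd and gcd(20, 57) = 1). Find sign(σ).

-1

Start at x=1: 1 → 20 → 1 (one orbit).
38 cycles of lengths [2, 2, 2, 2, 2, 2, 2, 2, 2, 2, 2, 2, 2, 2, 2, 2, 2, 2, 2, 1, 1, 1, 1, 1, 1, 1, 1, 1, 1, 1, 1, 1, 1, 1, 1, 1, 1, 1].
38 cycles on 57: each ℓ→(−1)^(ℓ−1), product (−1)^19 = -1.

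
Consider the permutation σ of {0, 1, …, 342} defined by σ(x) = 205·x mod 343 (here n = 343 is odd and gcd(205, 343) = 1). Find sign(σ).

+1

Trace 93: π^k(93) = [93, 200, 183, 128, 172, 274, 261] for k=0..6.
Cycle lengths of π_205 on ℤ/343ℤ: [147, 147, 21, 21, 3, 3, 1]; 7 cycles in total.
With 7 cycles on 343 points, sign = (−1)^{343−7} = +1.
Check: (205/343) = +1 by Zolotarev.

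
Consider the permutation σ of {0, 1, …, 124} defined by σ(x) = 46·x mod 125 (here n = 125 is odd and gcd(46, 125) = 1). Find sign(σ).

Trace 61: π^k(61) = [61, 56, 76, 121, 66, 36, 31] for k=0..6.
π_46 has 13 disjoint cycles with lengths [25, 25, 25, 25, 5, 5, 5, 5, 1, 1, 1, 1, 1] on {0,…,124}.
125 − 13 = 112 transpositions; sign(π) = (−1)^112 = +1.
Zolotarev: (46|125) = +1, matching the cycle-count sign.

+1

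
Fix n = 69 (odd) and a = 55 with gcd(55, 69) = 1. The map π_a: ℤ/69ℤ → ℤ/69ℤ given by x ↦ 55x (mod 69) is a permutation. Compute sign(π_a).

+1

Trace 25: π^k(25) = [25, 64, 1, 55, 58, 16, 52] for k=0..6.
Cycle lengths of π_55 on ℤ/69ℤ: [11, 11, 11, 11, 11, 11, 1, 1, 1]; 9 cycles in total.
9 cycles on 69: each ℓ→(−1)^(ℓ−1), product (−1)^60 = +1.
Zolotarev: (55|69) = +1, matching the cycle-count sign.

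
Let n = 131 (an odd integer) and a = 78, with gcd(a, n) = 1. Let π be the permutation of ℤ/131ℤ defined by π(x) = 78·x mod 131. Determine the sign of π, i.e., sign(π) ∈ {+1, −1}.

Orbit of 42 under x↦78x: [42, 1, 78, 58, 70, 89, 130]… (length divides ord_131(78)).
14 cycles of lengths [10, 10, 10, 10, 10, 10, 10, 10, 10, 10, 10, 10, 10, 1].
sign(π) = (−1)^{n − #cycles} = (−1)^{131−14} = (−1)^117 = -1.
Via Zolotarev, sign(π_{78}) = (78|131) = -1.

-1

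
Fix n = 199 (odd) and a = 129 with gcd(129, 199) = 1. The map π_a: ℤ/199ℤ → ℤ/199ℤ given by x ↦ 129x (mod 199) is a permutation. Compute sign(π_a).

Trace 138: π^k(138) = [138, 91, 197, 140, 150, 47, 93] for k=0..6.
The orbit structure of x ↦ 129x mod 199: 2 orbits of sizes [198, 1].
n − c = 199 − 2 = 197; sign = (−1)^197 = -1.
Zolotarev: (129|199) = -1, matching the cycle-count sign.

-1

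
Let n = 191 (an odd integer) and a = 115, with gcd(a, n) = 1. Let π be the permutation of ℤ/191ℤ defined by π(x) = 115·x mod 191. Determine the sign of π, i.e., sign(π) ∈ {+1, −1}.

Trace 15: π^k(15) = [15, 6, 117, 85, 34, 90, 36] for k=0..6.
The orbit structure of x ↦ 115x mod 191: 3 orbits of sizes [95, 95, 1].
sign(π) = (−1)^{n − #cycles} = (−1)^{191−3} = (−1)^188 = +1.
Via Zolotarev, sign(π_{115}) = (115|191) = +1.

+1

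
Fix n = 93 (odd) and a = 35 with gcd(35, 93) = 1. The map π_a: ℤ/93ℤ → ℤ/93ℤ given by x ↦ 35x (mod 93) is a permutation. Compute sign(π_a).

Start at x=2: 2 → 70 → 32 → 4 → 47 → 64 → 8 → … (one orbit).
The orbit structure of x ↦ 35x mod 93: 14 orbits of sizes [10, 10, 10, 10, 10, 10, 5, 5, 5, 5, 5, 5, 2, 1].
With 14 cycles on 93 points, sign = (−1)^{93−14} = -1.

-1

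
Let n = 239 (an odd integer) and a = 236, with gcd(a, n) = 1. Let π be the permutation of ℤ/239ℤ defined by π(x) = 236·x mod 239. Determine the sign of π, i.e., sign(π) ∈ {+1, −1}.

-1

Orbit of 74 under x↦236x: [74, 17, 188, 153, 19, 182, 171]… (length divides ord_239(236)).
Cycle type of π: 238 + 1; total 2 cycles.
sign(π) = (−1)^{n − #cycles} = (−1)^{239−2} = (−1)^237 = -1.
(236|239)_J = -1 (Zolotarev's lemma cross-check).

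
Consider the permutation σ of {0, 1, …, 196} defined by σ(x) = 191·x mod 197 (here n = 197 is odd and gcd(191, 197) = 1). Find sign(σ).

Orbit of 36 under x↦191x: [36, 178, 114, 104, 164, 1, 191]… (length divides ord_197(191)).
Cycle lengths of π_191 on ℤ/197ℤ: [7, 7, 7, 7, 7, 7, 7, 7, 7, 7, 7, 7, 7, 7, 7, 7, 7, 7, 7, 7, 7, 7, 7, 7, 7, 7, 7, 7, 1]; 29 cycles in total.
197 − 29 = 168 transpositions; sign(π) = (−1)^168 = +1.
(191|197)_J = +1 (Zolotarev's lemma cross-check).

+1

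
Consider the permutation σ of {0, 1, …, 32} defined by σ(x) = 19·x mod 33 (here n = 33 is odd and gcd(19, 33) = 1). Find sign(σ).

Orbit of 16 under x↦19x: [16, 7, 1, 19, 31, 28, 4]… (length divides ord_33(19)).
Decompose π into cycles: lengths [10, 10, 10, 1, 1, 1] (6 cycles, including the fixed point 0).
Σ(ℓ_i−1) = 33−6 = 27; sign = (−1)^27 = -1.

-1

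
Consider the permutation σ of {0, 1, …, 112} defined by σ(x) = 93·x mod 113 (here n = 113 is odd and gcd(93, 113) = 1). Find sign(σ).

Orbit of 82 under x↦93x: [82, 55, 30, 78, 22, 12, 99]… (length divides ord_113(93)).
The orbit structure of x ↦ 93x mod 113: 2 orbits of sizes [112, 1].
Σ(ℓ_i−1) = 113−2 = 111; sign = (−1)^111 = -1.

-1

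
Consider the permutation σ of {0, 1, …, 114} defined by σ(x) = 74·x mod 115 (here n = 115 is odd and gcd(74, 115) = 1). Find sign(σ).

Start at x=1: 1 → 74 → 71 → 79 → 96 → 89 → 31 → … (one orbit).
π_74 has 8 disjoint cycles with lengths [22, 22, 22, 22, 22, 2, 2, 1] on {0,…,114}.
With 8 cycles on 115 points, sign = (−1)^{115−8} = -1.

-1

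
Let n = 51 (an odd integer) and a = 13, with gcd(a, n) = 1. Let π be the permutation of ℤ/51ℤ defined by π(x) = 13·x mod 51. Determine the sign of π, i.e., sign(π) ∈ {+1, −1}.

Start at x=13: 13 → 16 → 4 → 1 → 13 (one orbit).
15 cycles of lengths [4, 4, 4, 4, 4, 4, 4, 4, 4, 4, 4, 4, 1, 1, 1].
sign(π) = (−1)^{n − #cycles} = (−1)^{51−15} = (−1)^36 = +1.
Zolotarev: (13|51) = +1, matching the cycle-count sign.

+1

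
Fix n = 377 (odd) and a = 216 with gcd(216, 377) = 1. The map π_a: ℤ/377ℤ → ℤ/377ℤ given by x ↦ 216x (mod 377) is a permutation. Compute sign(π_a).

-1

Trace 53: π^k(53) = [53, 138, 25, 122, 339, 86, 103] for k=0..6.
Cycle lengths of π_216 on ℤ/377ℤ: [28, 28, 28, 28, 28, 28, 28, 28, 28, 28, 28, 28, 14, 14, 4, 4, 4, 1]; 18 cycles in total.
Σ(ℓ_i−1) = 377−18 = 359; sign = (−1)^359 = -1.
(216|377)_J = -1 (Zolotarev's lemma cross-check).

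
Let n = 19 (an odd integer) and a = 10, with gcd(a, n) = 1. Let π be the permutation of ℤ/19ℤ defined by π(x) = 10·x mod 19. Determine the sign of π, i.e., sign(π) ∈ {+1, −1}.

Start at x=9: 9 → 14 → 7 → 13 → 16 → 8 → 4 → … (one orbit).
The orbit structure of x ↦ 10x mod 19: 2 orbits of sizes [18, 1].
With 2 cycles on 19 points, sign = (−1)^{19−2} = -1.
(10|19)_J = -1 (Zolotarev's lemma cross-check).

-1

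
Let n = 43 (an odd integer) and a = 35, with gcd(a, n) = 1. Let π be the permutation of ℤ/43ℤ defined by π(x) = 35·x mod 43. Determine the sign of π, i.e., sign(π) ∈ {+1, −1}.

+1

Start at x=16: 16 → 1 → 35 → 21 → 4 → 11 → 41 → 16 (one orbit).
Decompose π into cycles: lengths [7, 7, 7, 7, 7, 7, 1] (7 cycles, including the fixed point 0).
n − c = 43 − 7 = 36; sign = (−1)^36 = +1.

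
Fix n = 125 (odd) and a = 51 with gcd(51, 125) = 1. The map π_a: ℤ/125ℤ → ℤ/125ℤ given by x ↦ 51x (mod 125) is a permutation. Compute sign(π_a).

Trace 76: π^k(76) = [76, 1, 51, 101, 26] for k=0..4.
Cycle type of π: 5×20 + 1×25; total 45 cycles.
45 cycles on 125: each ℓ→(−1)^(ℓ−1), product (−1)^80 = +1.

+1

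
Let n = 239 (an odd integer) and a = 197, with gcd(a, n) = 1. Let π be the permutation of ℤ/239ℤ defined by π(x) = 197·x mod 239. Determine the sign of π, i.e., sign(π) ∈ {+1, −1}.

Start at x=211: 211 → 220 → 81 → 183 → 201 → 162 → 127 → … (one orbit).
Decompose π into cycles: lengths [119, 119, 1] (3 cycles, including the fixed point 0).
3 cycles on 239: each ℓ→(−1)^(ℓ−1), product (−1)^236 = +1.

+1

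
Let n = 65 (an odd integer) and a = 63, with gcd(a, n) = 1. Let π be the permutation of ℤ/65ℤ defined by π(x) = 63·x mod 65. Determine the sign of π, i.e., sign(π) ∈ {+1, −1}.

+1

Start at x=63: 63 → 4 → 57 → 16 → 33 → 64 → 2 → … (one orbit).
The orbit structure of x ↦ 63x mod 65: 7 orbits of sizes [12, 12, 12, 12, 12, 4, 1].
With 7 cycles on 65 points, sign = (−1)^{65−7} = +1.
Check: (63/65) = +1 by Zolotarev.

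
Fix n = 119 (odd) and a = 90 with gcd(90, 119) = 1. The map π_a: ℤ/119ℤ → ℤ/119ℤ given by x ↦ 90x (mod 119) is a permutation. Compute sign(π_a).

+1

Start at x=36: 36 → 27 → 50 → 97 → 43 → 62 → 106 → … (one orbit).
Cycle type of π: 16×7 + 2×3 + 1; total 11 cycles.
119 − 11 = 108 transpositions; sign(π) = (−1)^108 = +1.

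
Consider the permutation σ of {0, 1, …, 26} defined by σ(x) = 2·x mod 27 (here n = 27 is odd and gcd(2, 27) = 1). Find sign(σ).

Trace 22: π^k(22) = [22, 17, 7, 14, 1, 2, 4] for k=0..6.
The orbit structure of x ↦ 2x mod 27: 4 orbits of sizes [18, 6, 2, 1].
4 cycles on 27: each ℓ→(−1)^(ℓ−1), product (−1)^23 = -1.
Check: (2/27) = -1 by Zolotarev.

-1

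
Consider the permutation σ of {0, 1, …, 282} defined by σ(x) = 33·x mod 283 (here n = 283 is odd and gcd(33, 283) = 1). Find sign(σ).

-1

Trace 281: π^k(281) = [281, 217, 86, 8, 264, 222, 251] for k=0..6.
Cycle type of π: 94×3 + 1; total 4 cycles.
283 − 4 = 279 transpositions; sign(π) = (−1)^279 = -1.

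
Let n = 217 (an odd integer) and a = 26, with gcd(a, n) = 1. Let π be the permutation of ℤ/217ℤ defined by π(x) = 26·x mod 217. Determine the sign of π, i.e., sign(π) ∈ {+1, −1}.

Orbit of 1 under x↦26x: [1, 26, 25, 216, 191, 192]… (length divides ord_217(26)).
37 cycles of lengths [6, 6, 6, 6, 6, 6, 6, 6, 6, 6, 6, 6, 6, 6, 6, 6, 6, 6, 6, 6, 6, 6, 6, 6, 6, 6, 6, 6, 6, 6, 6, 6, 6, 6, 6, 6, 1].
sign(π) = (−1)^{n − #cycles} = (−1)^{217−37} = (−1)^180 = +1.

+1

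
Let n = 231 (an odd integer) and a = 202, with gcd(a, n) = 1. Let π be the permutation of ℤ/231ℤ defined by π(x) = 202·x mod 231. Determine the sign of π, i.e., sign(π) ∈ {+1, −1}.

Start at x=64: 64 → 223 → 1 → 202 → 148 → 97 → 190 → … (one orbit).
36 cycles of lengths [10, 10, 10, 10, 10, 10, 10, 10, 10, 10, 10, 10, 10, 10, 10, 10, 10, 10, 5, 5, 5, 5, 5, 5, 2, 2, 2, 2, 2, 2, 2, 2, 2, 1, 1, 1].
36 cycles on 231: each ℓ→(−1)^(ℓ−1), product (−1)^195 = -1.

-1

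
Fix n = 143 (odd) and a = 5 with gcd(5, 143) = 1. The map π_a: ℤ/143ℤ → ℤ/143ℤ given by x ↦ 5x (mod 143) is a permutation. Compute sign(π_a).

-1

Start at x=135: 135 → 103 → 86 → 1 → 5 → 25 → 125 → … (one orbit).
Cycle type of π: 20×6 + 5×2 + 4×3 + 1; total 12 cycles.
12 cycles on 143: each ℓ→(−1)^(ℓ−1), product (−1)^131 = -1.
(5|143)_J = -1 (Zolotarev's lemma cross-check).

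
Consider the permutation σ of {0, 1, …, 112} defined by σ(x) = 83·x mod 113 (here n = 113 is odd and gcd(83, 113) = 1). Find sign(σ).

Trace 16: π^k(16) = [16, 85, 49, 112, 30, 4, 106] for k=0..6.
9 cycles of lengths [14, 14, 14, 14, 14, 14, 14, 14, 1].
113 − 9 = 104 transpositions; sign(π) = (−1)^104 = +1.
Zolotarev: (83|113) = +1, matching the cycle-count sign.

+1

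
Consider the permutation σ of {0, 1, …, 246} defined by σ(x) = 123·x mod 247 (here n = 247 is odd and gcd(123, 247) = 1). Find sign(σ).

-1

Trace 199: π^k(199) = [199, 24, 235, 6, 244, 125, 61] for k=0..6.
π_123 has 10 disjoint cycles with lengths [36, 36, 36, 36, 36, 36, 12, 9, 9, 1] on {0,…,246}.
247 − 10 = 237 transpositions; sign(π) = (−1)^237 = -1.
Zolotarev: (123|247) = -1, matching the cycle-count sign.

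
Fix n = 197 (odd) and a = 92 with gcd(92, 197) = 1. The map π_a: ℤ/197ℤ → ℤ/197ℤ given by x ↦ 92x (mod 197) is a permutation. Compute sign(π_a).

+1

Orbit of 109 under x↦92x: [109, 178, 25, 133, 22, 54, 43]… (length divides ord_197(92)).
π_92 has 3 disjoint cycles with lengths [98, 98, 1] on {0,…,196}.
197 − 3 = 194 transpositions; sign(π) = (−1)^194 = +1.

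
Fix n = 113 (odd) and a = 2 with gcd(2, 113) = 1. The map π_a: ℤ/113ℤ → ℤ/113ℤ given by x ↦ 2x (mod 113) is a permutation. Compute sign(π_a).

+1

Start at x=7: 7 → 14 → 28 → 56 → 112 → 111 → 109 → … (one orbit).
Decompose π into cycles: lengths [28, 28, 28, 28, 1] (5 cycles, including the fixed point 0).
5 cycles on 113: each ℓ→(−1)^(ℓ−1), product (−1)^108 = +1.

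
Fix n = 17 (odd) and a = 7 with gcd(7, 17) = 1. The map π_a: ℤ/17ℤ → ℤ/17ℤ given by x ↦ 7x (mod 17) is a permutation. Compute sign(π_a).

Trace 2: π^k(2) = [2, 14, 13, 6, 8, 5, 1] for k=0..6.
Decompose π into cycles: lengths [16, 1] (2 cycles, including the fixed point 0).
Σ(ℓ_i−1) = 17−2 = 15; sign = (−1)^15 = -1.

-1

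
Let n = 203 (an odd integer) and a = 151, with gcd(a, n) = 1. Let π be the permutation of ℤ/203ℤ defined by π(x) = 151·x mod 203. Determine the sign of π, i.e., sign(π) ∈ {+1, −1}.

Orbit of 109 under x↦151x: [109, 16, 183, 25, 121, 1, 151]… (length divides ord_203(151)).
Cycle type of π: 42×4 + 14×2 + 3×2 + 1; total 9 cycles.
With 9 cycles on 203 points, sign = (−1)^{203−9} = +1.
Check: (151/203) = +1 by Zolotarev.

+1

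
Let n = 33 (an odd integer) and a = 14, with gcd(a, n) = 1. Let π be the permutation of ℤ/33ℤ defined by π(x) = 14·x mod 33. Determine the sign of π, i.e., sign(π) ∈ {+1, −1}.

-1

Orbit of 16 under x↦14x: [16, 26, 1, 14, 31, 5, 4]… (length divides ord_33(14)).
Cycle lengths of π_14 on ℤ/33ℤ: [10, 10, 5, 5, 2, 1]; 6 cycles in total.
Σ(ℓ_i−1) = 33−6 = 27; sign = (−1)^27 = -1.
Zolotarev: (14|33) = -1, matching the cycle-count sign.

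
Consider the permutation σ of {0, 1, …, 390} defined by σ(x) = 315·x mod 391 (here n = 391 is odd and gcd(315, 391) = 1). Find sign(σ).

+1

Trace 121: π^k(121) = [121, 188, 179, 81, 100, 220, 93] for k=0..6.
The orbit structure of x ↦ 315x mod 391: 9 orbits of sizes [88, 88, 88, 88, 11, 11, 8, 8, 1].
With 9 cycles on 391 points, sign = (−1)^{391−9} = +1.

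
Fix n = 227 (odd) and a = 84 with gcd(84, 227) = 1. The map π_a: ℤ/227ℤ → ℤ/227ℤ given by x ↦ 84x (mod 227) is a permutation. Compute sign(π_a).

Trace 134: π^k(134) = [134, 133, 49, 30, 23, 116, 210] for k=0..6.
π_84 has 3 disjoint cycles with lengths [113, 113, 1] on {0,…,226}.
n − c = 227 − 3 = 224; sign = (−1)^224 = +1.
Via Zolotarev, sign(π_{84}) = (84|227) = +1.

+1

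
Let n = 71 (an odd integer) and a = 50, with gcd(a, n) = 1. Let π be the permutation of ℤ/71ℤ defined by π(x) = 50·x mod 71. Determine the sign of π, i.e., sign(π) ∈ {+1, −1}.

+1

Start at x=4: 4 → 58 → 60 → 18 → 48 → 57 → 10 → … (one orbit).
Cycle lengths of π_50 on ℤ/71ℤ: [35, 35, 1]; 3 cycles in total.
With 3 cycles on 71 points, sign = (−1)^{71−3} = +1.
The Jacobi symbol (50|71) = +1 (Zolotarev) agrees.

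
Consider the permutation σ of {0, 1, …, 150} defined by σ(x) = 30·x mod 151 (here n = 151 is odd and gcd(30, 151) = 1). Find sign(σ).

-1

Start at x=106: 106 → 9 → 119 → 97 → 41 → 22 → 56 → … (one orbit).
Cycle lengths of π_30 on ℤ/151ℤ: [150, 1]; 2 cycles in total.
2 cycles on 151: each ℓ→(−1)^(ℓ−1), product (−1)^149 = -1.
The Jacobi symbol (30|151) = -1 (Zolotarev) agrees.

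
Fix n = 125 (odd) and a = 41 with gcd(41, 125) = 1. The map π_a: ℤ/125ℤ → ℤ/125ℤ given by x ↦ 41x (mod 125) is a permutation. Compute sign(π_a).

+1

Orbit of 56 under x↦41x: [56, 46, 11, 76, 116, 6, 121]… (length divides ord_125(41)).
Decompose π into cycles: lengths [25, 25, 25, 25, 5, 5, 5, 5, 1, 1, 1, 1, 1] (13 cycles, including the fixed point 0).
sign(π) = (−1)^{n − #cycles} = (−1)^{125−13} = (−1)^112 = +1.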